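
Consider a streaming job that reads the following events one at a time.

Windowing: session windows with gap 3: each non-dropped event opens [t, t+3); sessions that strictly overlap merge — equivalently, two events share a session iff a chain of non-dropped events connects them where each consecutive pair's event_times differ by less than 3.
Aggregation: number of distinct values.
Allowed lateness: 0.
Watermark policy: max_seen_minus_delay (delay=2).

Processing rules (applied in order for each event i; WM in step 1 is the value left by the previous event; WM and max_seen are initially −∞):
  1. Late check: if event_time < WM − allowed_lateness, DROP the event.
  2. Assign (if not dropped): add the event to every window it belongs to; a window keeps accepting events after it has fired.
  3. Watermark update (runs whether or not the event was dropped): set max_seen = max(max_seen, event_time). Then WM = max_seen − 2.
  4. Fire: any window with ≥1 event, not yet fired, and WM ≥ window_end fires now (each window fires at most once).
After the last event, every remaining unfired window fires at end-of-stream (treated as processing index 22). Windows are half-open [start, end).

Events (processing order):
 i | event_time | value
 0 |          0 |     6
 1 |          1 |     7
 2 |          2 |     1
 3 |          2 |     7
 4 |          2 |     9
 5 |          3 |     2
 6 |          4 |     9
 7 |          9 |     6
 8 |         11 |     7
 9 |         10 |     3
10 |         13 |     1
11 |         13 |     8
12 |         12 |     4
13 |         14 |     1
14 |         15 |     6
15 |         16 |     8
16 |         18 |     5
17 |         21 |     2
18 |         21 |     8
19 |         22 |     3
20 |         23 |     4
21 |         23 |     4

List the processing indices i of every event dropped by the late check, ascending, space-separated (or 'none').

i=0 t=0 v=6: → [0,3); WM=-2
i=1 t=1 v=7: → [0,4); WM=-1
i=2 t=2 v=1: → [0,5); WM=0
i=3 t=2 v=7: → [0,5); WM=0
i=4 t=2 v=9: → [0,5); WM=0
i=5 t=3 v=2: → [0,6); WM=1
i=6 t=4 v=9: → [0,7); WM=2
i=7 t=9 v=6: → [9,12); WM=7
i=8 t=11 v=7: → [9,14); WM=9
i=9 t=10 v=3: → [9,14); WM=9
i=10 t=13 v=1: → [9,16); WM=11
i=11 t=13 v=8: → [9,16); WM=11
i=12 t=12 v=4: → [9,16); WM=11
i=13 t=14 v=1: → [9,17); WM=12
i=14 t=15 v=6: → [9,18); WM=13
i=15 t=16 v=8: → [9,19); WM=14
i=16 t=18 v=5: → [9,21); WM=16
i=17 t=21 v=2: → [21,24); WM=19
i=18 t=21 v=8: → [21,24); WM=19
i=19 t=22 v=3: → [21,25); WM=20
i=20 t=23 v=4: → [21,26); WM=21
i=21 t=23 v=4: → [21,26); WM=21

none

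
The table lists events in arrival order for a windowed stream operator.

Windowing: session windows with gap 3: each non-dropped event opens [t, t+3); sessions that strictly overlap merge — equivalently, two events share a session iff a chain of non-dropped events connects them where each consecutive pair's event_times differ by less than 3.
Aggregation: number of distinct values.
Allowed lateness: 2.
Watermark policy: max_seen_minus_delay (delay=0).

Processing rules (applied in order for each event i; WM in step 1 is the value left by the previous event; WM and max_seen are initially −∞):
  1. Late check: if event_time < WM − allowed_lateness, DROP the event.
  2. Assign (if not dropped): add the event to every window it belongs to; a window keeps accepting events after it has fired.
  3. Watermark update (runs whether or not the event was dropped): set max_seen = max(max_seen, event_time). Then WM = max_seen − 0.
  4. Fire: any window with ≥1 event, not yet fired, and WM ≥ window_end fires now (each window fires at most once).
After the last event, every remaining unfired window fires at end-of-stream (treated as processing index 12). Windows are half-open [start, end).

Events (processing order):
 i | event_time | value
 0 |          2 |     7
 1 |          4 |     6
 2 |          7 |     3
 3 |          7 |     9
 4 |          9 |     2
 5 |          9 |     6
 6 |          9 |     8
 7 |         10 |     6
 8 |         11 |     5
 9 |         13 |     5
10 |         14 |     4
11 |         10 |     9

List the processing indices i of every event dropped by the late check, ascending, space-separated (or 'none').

11

i=0 t=2 v=7: → [2,5); WM=2
i=1 t=4 v=6: → [2,7); WM=4
i=2 t=7 v=3: → [7,10); WM=7
i=3 t=7 v=9: → [7,10); WM=7
i=4 t=9 v=2: → [7,12); WM=9
i=5 t=9 v=6: → [7,12); WM=9
i=6 t=9 v=8: → [7,12); WM=9
i=7 t=10 v=6: → [7,13); WM=10
i=8 t=11 v=5: → [7,14); WM=11
i=9 t=13 v=5: → [7,16); WM=13
i=10 t=14 v=4: → [7,17); WM=14
i=11 t=10 v=9: DROP (t<14-2); WM=14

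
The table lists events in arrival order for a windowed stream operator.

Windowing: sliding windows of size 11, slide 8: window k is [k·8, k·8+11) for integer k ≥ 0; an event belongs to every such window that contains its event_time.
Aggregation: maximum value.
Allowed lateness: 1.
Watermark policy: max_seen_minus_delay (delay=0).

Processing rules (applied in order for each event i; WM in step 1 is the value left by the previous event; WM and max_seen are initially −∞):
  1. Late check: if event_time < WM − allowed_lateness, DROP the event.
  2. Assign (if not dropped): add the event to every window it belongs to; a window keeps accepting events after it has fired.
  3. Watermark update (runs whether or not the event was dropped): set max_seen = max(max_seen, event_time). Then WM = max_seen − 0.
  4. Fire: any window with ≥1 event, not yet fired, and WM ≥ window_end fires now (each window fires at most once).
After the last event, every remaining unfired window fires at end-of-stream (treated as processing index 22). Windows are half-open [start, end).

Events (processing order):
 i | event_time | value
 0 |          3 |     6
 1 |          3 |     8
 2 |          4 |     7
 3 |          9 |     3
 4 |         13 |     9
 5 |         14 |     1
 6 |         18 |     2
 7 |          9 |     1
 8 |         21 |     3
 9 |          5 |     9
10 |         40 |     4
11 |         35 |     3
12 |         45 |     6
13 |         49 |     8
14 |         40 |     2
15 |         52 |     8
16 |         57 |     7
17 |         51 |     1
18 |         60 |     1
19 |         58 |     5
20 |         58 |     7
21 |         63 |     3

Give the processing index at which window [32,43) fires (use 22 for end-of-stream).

12

i=0 t=3 v=6: → [0,11); WM=3
i=1 t=3 v=8: → [0,11); WM=3
i=2 t=4 v=7: → [0,11); WM=4
i=3 t=9 v=3: → [8,19),[0,11); WM=9
i=4 t=13 v=9: → [8,19); WM=13; [0,11) fires=8
i=5 t=14 v=1: → [8,19); WM=14
i=6 t=18 v=2: → [16,27),[8,19); WM=18
i=7 t=9 v=1: DROP (t<18-1); WM=18
i=8 t=21 v=3: → [16,27); WM=21; [8,19) fires=9
i=9 t=5 v=9: DROP (t<21-1); WM=21
i=10 t=40 v=4: → [40,51),[32,43); WM=40; [16,27) fires=3
i=11 t=35 v=3: DROP (t<40-1); WM=40
i=12 t=45 v=6: → [40,51); WM=45; [32,43) fires=4
i=13 t=49 v=8: → [48,59),[40,51); WM=49
i=14 t=40 v=2: DROP (t<49-1); WM=49
i=15 t=52 v=8: → [48,59); WM=52; [40,51) fires=8
i=16 t=57 v=7: → [56,67),[48,59); WM=57
i=17 t=51 v=1: DROP (t<57-1); WM=57
i=18 t=60 v=1: → [56,67); WM=60; [48,59) fires=8
i=19 t=58 v=5: DROP (t<60-1); WM=60
i=20 t=58 v=7: DROP (t<60-1); WM=60
i=21 t=63 v=3: → [56,67); WM=63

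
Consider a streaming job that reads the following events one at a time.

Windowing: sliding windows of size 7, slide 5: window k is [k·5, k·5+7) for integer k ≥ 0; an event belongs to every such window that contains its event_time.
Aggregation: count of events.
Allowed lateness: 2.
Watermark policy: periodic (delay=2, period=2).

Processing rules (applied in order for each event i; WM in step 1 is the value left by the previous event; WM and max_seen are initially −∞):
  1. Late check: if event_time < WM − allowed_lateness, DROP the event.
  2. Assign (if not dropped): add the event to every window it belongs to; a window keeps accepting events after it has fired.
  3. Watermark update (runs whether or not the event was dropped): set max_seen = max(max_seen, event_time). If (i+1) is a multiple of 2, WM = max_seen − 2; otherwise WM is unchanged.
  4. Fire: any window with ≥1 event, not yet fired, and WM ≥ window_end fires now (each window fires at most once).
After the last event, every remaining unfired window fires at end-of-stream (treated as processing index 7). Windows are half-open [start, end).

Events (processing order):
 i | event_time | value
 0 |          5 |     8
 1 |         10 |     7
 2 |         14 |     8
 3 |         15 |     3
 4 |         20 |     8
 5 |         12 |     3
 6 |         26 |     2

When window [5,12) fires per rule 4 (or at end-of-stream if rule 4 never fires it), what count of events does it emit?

i=0 t=5 v=8: → [5,12),[0,7); WM=−∞
i=1 t=10 v=7: → [10,17),[5,12); WM=8; [0,7) fires=1
i=2 t=14 v=8: → [10,17); WM=8
i=3 t=15 v=3: → [15,22),[10,17); WM=13; [5,12) fires=2
i=4 t=20 v=8: → [20,27),[15,22); WM=13
i=5 t=12 v=3: → [10,17); WM=18; [10,17) fires=4
i=6 t=26 v=2: → [25,32),[20,27); WM=18

2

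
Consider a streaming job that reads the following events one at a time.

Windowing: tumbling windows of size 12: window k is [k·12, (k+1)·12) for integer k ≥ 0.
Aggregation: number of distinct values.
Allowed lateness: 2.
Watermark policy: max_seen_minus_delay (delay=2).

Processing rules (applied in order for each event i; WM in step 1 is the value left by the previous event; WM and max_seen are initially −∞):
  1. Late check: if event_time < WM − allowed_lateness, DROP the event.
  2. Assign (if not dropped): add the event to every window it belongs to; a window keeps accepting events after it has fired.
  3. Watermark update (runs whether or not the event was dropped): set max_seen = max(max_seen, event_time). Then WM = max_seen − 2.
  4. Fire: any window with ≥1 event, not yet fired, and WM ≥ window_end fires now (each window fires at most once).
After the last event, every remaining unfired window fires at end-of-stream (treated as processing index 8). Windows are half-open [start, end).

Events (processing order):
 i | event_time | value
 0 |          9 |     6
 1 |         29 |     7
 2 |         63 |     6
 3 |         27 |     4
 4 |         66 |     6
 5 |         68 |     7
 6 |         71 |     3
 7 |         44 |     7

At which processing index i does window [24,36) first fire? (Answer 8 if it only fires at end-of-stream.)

i=0 t=9 v=6: → [0,12); WM=7
i=1 t=29 v=7: → [24,36); WM=27; [0,12) fires=1
i=2 t=63 v=6: → [60,72); WM=61; [24,36) fires=1
i=3 t=27 v=4: DROP (t<61-2); WM=61
i=4 t=66 v=6: → [60,72); WM=64
i=5 t=68 v=7: → [60,72); WM=66
i=6 t=71 v=3: → [60,72); WM=69
i=7 t=44 v=7: DROP (t<69-2); WM=69

2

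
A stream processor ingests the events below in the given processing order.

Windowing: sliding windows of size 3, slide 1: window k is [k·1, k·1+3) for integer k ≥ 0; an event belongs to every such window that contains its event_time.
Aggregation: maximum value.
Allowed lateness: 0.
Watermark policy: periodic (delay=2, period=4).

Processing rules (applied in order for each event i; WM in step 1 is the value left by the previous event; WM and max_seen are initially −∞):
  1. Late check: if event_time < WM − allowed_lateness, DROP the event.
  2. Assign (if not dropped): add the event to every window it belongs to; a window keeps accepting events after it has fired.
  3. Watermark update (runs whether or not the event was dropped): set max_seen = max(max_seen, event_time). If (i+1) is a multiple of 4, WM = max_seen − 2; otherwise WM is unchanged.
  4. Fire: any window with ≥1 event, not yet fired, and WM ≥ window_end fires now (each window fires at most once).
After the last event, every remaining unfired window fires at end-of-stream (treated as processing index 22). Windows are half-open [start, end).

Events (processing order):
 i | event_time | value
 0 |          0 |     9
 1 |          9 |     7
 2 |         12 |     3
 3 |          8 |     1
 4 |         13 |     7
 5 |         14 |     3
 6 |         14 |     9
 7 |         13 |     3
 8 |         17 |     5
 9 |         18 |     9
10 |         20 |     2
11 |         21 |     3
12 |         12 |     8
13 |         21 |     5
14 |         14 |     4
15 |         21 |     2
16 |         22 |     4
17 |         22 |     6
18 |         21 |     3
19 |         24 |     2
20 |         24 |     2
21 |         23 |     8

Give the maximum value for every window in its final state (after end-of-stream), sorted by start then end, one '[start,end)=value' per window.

i=0 t=0 v=9: → [0,3); WM=−∞
i=1 t=9 v=7: → [9,12),[8,11),[7,10); WM=−∞
i=2 t=12 v=3: → [12,15),[11,14),[10,13); WM=−∞
i=3 t=8 v=1: → [8,11),[7,10),[6,9); WM=10; [0,3) fires=9 [6,9) fires=1 [7,10) fires=7
i=4 t=13 v=7: → [13,16),[12,15),[11,14); WM=10
i=5 t=14 v=3: → [14,17),[13,16),[12,15); WM=10
i=6 t=14 v=9: → [14,17),[13,16),[12,15); WM=10
i=7 t=13 v=3: → [13,16),[12,15),[11,14); WM=12; [8,11) fires=7 [9,12) fires=7
i=8 t=17 v=5: → [17,20),[16,19),[15,18); WM=12
i=9 t=18 v=9: → [18,21),[17,20),[16,19); WM=12
i=10 t=20 v=2: → [20,23),[19,22),[18,21); WM=12
i=11 t=21 v=3: → [21,24),[20,23),[19,22); WM=19; [10,13) fires=3 [11,14) fires=7 [12,15) fires=9 [13,16) fires=9 [14,17) fires=9 [15,18) fires=5 [16,19) fires=9
i=12 t=12 v=8: DROP (t<19-0); WM=19
i=13 t=21 v=5: → [21,24),[20,23),[19,22); WM=19
i=14 t=14 v=4: DROP (t<19-0); WM=19
i=15 t=21 v=2: → [21,24),[20,23),[19,22); WM=19
i=16 t=22 v=4: → [22,25),[21,24),[20,23); WM=19
i=17 t=22 v=6: → [22,25),[21,24),[20,23); WM=19
i=18 t=21 v=3: → [21,24),[20,23),[19,22); WM=19
i=19 t=24 v=2: → [24,27),[23,26),[22,25); WM=22; [17,20) fires=9 [18,21) fires=9 [19,22) fires=5
i=20 t=24 v=2: → [24,27),[23,26),[22,25); WM=22
i=21 t=23 v=8: → [23,26),[22,25),[21,24); WM=22

[0,3)=9 [6,9)=1 [7,10)=7 [8,11)=7 [9,12)=7 [10,13)=3 [11,14)=7 [12,15)=9 [13,16)=9 [14,17)=9 [15,18)=5 [16,19)=9 [17,20)=9 [18,21)=9 [19,22)=5 [20,23)=6 [21,24)=8 [22,25)=8 [23,26)=8 [24,27)=2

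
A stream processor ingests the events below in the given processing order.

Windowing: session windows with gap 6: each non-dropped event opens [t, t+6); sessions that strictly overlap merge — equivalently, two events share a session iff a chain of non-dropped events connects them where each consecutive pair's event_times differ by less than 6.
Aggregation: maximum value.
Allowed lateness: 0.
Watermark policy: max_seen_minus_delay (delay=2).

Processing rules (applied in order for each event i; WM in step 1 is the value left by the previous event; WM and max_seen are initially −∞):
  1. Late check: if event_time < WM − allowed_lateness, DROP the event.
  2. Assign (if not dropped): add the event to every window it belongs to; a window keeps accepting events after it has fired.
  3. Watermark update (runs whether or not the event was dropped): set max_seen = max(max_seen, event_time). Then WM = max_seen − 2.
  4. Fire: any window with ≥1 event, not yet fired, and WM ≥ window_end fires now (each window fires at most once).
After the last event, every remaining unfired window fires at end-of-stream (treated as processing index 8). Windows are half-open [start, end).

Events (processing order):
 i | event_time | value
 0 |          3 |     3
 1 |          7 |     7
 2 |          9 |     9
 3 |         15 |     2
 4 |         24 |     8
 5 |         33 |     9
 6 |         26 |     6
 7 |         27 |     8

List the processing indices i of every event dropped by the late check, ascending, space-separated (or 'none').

6 7

i=0 t=3 v=3: → [3,9); WM=1
i=1 t=7 v=7: → [3,13); WM=5
i=2 t=9 v=9: → [3,15); WM=7
i=3 t=15 v=2: → [15,21); WM=13
i=4 t=24 v=8: → [24,30); WM=22
i=5 t=33 v=9: → [33,39); WM=31
i=6 t=26 v=6: DROP (t<31-0); WM=31
i=7 t=27 v=8: DROP (t<31-0); WM=31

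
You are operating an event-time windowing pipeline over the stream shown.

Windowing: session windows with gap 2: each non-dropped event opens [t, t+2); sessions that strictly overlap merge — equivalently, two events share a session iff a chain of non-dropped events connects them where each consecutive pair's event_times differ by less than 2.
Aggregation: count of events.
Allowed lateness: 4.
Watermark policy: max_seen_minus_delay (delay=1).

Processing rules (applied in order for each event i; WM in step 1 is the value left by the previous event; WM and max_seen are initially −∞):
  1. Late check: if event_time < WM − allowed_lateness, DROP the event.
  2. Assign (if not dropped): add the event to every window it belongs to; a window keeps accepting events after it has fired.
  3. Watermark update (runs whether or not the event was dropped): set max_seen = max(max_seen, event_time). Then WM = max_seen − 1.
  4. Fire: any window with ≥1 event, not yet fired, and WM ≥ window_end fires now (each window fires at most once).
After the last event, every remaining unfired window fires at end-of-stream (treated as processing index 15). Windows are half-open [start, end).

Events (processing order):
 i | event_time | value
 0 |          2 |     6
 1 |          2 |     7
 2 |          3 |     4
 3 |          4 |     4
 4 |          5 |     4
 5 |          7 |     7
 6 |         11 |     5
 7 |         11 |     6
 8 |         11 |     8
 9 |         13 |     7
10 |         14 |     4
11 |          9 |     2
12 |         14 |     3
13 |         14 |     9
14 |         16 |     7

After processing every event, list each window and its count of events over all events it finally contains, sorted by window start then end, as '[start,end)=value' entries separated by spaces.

i=0 t=2 v=6: → [2,4); WM=1
i=1 t=2 v=7: → [2,4); WM=1
i=2 t=3 v=4: → [2,5); WM=2
i=3 t=4 v=4: → [2,6); WM=3
i=4 t=5 v=4: → [2,7); WM=4
i=5 t=7 v=7: → [7,9); WM=6
i=6 t=11 v=5: → [11,13); WM=10
i=7 t=11 v=6: → [11,13); WM=10
i=8 t=11 v=8: → [11,13); WM=10
i=9 t=13 v=7: → [13,15); WM=12
i=10 t=14 v=4: → [13,16); WM=13
i=11 t=9 v=2: → [9,11); WM=13
i=12 t=14 v=3: → [13,16); WM=13
i=13 t=14 v=9: → [13,16); WM=13
i=14 t=16 v=7: → [16,18); WM=15

[2,7)=5 [7,9)=1 [9,11)=1 [11,13)=3 [13,16)=4 [16,18)=1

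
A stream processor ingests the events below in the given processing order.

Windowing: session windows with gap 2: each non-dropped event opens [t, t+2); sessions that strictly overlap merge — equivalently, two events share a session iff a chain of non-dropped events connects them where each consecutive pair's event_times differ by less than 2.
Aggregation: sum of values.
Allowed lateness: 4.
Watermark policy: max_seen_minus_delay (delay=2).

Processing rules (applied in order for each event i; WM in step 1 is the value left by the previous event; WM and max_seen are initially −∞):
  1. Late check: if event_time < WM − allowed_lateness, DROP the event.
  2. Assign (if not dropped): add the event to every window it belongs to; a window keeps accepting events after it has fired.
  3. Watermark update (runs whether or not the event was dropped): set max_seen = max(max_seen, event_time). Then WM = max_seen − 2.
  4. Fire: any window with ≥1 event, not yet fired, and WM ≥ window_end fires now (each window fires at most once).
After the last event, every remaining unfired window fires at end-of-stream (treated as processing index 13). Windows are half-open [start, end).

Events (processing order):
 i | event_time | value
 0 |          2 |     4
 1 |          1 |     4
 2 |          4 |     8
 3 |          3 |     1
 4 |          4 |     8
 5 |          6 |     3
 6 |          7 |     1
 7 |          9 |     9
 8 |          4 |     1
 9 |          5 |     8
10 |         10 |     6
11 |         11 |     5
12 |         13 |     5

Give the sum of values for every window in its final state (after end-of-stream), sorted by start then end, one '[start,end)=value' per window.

i=0 t=2 v=4: → [2,4); WM=0
i=1 t=1 v=4: → [1,4); WM=0
i=2 t=4 v=8: → [4,6); WM=2
i=3 t=3 v=1: → [1,6); WM=2
i=4 t=4 v=8: → [1,6); WM=2
i=5 t=6 v=3: → [6,8); WM=4
i=6 t=7 v=1: → [6,9); WM=5
i=7 t=9 v=9: → [9,11); WM=7
i=8 t=4 v=1: → [1,6); WM=7
i=9 t=5 v=8: → [1,9); WM=7
i=10 t=10 v=6: → [9,12); WM=8
i=11 t=11 v=5: → [9,13); WM=9
i=12 t=13 v=5: → [13,15); WM=11

[1,9)=38 [9,13)=20 [13,15)=5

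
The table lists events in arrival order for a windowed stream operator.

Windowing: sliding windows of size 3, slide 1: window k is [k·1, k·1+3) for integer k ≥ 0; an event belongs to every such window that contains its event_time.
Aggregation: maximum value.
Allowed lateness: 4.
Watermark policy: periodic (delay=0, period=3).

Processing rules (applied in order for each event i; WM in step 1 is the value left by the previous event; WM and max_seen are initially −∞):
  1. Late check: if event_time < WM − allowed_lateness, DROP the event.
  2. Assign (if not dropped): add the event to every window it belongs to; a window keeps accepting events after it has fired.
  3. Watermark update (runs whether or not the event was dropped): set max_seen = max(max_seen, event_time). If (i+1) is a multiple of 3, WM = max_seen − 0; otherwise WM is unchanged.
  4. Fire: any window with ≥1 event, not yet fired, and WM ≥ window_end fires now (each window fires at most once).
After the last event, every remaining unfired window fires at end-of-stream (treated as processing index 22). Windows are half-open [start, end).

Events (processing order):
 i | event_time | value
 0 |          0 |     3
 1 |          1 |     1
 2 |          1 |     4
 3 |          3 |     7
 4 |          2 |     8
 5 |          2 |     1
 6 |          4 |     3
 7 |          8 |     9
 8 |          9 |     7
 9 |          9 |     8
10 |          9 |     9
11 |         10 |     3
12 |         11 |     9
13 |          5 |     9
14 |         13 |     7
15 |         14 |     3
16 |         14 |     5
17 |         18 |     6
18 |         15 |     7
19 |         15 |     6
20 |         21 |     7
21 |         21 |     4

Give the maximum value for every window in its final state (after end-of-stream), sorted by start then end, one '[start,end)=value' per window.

[0,3)=8 [1,4)=8 [2,5)=8 [3,6)=7 [4,7)=3 [6,9)=9 [7,10)=9 [8,11)=9 [9,12)=9 [10,13)=9 [11,14)=9 [12,15)=7 [13,16)=7 [14,17)=7 [15,18)=7 [16,19)=6 [17,20)=6 [18,21)=6 [19,22)=7 [20,23)=7 [21,24)=7

i=0 t=0 v=3: → [0,3); WM=−∞
i=1 t=1 v=1: → [1,4),[0,3); WM=−∞
i=2 t=1 v=4: → [1,4),[0,3); WM=1
i=3 t=3 v=7: → [3,6),[2,5),[1,4); WM=1
i=4 t=2 v=8: → [2,5),[1,4),[0,3); WM=1
i=5 t=2 v=1: → [2,5),[1,4),[0,3); WM=3; [0,3) fires=8
i=6 t=4 v=3: → [4,7),[3,6),[2,5); WM=3
i=7 t=8 v=9: → [8,11),[7,10),[6,9); WM=3
i=8 t=9 v=7: → [9,12),[8,11),[7,10); WM=9; [1,4) fires=8 [2,5) fires=8 [3,6) fires=7 [4,7) fires=3 [6,9) fires=9
i=9 t=9 v=8: → [9,12),[8,11),[7,10); WM=9
i=10 t=9 v=9: → [9,12),[8,11),[7,10); WM=9
i=11 t=10 v=3: → [10,13),[9,12),[8,11); WM=10; [7,10) fires=9
i=12 t=11 v=9: → [11,14),[10,13),[9,12); WM=10
i=13 t=5 v=9: DROP (t<10-4); WM=10
i=14 t=13 v=7: → [13,16),[12,15),[11,14); WM=13; [8,11) fires=9 [9,12) fires=9 [10,13) fires=9
i=15 t=14 v=3: → [14,17),[13,16),[12,15); WM=13
i=16 t=14 v=5: → [14,17),[13,16),[12,15); WM=13
i=17 t=18 v=6: → [18,21),[17,20),[16,19); WM=18; [11,14) fires=9 [12,15) fires=7 [13,16) fires=7 [14,17) fires=5
i=18 t=15 v=7: → [15,18),[14,17),[13,16); WM=18; [15,18) fires=7
i=19 t=15 v=6: → [15,18),[14,17),[13,16); WM=18
i=20 t=21 v=7: → [21,24),[20,23),[19,22); WM=21; [16,19) fires=6 [17,20) fires=6 [18,21) fires=6
i=21 t=21 v=4: → [21,24),[20,23),[19,22); WM=21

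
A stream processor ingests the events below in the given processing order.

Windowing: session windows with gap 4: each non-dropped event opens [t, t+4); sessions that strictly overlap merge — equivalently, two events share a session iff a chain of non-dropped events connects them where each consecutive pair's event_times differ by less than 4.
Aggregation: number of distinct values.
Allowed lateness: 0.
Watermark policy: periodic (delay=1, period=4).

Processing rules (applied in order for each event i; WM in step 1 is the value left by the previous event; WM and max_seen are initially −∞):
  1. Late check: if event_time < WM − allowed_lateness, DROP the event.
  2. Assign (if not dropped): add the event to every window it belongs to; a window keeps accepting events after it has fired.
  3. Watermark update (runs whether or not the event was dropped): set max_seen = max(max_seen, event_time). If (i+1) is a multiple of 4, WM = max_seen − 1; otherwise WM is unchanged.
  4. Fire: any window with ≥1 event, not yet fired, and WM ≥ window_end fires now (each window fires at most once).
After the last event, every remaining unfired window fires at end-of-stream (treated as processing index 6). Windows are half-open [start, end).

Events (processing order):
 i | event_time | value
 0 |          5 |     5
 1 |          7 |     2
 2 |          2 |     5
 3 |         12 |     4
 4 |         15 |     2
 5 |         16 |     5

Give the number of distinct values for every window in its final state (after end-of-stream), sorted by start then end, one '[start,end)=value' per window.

i=0 t=5 v=5: → [5,9); WM=−∞
i=1 t=7 v=2: → [5,11); WM=−∞
i=2 t=2 v=5: → [2,11); WM=−∞
i=3 t=12 v=4: → [12,16); WM=11
i=4 t=15 v=2: → [12,19); WM=11
i=5 t=16 v=5: → [12,20); WM=11

[2,11)=2 [12,20)=3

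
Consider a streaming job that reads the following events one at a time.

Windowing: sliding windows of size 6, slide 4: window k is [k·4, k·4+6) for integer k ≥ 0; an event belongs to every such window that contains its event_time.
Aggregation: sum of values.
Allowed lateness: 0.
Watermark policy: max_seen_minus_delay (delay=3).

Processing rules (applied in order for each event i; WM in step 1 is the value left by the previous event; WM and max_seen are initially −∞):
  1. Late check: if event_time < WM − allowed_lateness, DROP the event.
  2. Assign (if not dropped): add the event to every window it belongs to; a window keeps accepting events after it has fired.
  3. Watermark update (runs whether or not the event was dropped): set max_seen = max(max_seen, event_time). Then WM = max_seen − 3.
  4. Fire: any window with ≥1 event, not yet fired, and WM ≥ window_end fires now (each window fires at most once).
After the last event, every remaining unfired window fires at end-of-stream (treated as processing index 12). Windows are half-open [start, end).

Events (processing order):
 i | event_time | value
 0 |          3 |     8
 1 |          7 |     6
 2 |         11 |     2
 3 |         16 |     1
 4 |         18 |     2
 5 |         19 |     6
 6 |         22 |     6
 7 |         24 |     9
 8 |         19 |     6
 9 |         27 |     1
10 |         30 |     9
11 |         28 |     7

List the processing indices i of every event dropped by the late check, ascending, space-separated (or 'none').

8

i=0 t=3 v=8: → [0,6); WM=0
i=1 t=7 v=6: → [4,10); WM=4
i=2 t=11 v=2: → [8,14); WM=8; [0,6) fires=8
i=3 t=16 v=1: → [16,22),[12,18); WM=13; [4,10) fires=6
i=4 t=18 v=2: → [16,22); WM=15; [8,14) fires=2
i=5 t=19 v=6: → [16,22); WM=16
i=6 t=22 v=6: → [20,26); WM=19; [12,18) fires=1
i=7 t=24 v=9: → [24,30),[20,26); WM=21
i=8 t=19 v=6: DROP (t<21-0); WM=21
i=9 t=27 v=1: → [24,30); WM=24; [16,22) fires=9
i=10 t=30 v=9: → [28,34); WM=27; [20,26) fires=15
i=11 t=28 v=7: → [28,34),[24,30); WM=27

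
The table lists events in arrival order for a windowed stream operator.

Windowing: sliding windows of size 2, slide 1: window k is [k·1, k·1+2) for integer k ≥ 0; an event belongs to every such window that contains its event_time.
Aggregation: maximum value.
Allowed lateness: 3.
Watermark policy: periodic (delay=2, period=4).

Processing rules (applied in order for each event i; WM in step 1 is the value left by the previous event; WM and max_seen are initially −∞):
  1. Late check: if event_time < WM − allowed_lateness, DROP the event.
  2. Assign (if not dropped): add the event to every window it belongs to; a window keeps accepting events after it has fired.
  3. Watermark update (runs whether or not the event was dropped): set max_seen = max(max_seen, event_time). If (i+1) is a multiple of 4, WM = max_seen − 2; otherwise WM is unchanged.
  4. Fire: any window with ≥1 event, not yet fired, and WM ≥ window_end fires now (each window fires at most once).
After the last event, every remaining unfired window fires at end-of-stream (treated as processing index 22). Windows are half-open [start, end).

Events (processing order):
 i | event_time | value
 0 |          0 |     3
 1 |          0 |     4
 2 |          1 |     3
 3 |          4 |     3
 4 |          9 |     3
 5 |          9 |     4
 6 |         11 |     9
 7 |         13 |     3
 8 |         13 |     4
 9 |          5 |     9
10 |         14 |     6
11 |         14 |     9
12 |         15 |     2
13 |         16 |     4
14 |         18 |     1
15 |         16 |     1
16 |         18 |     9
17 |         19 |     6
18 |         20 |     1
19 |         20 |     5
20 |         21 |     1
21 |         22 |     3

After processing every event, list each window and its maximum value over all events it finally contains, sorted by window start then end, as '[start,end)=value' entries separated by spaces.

i=0 t=0 v=3: → [0,2); WM=−∞
i=1 t=0 v=4: → [0,2); WM=−∞
i=2 t=1 v=3: → [1,3),[0,2); WM=−∞
i=3 t=4 v=3: → [4,6),[3,5); WM=2; [0,2) fires=4
i=4 t=9 v=3: → [9,11),[8,10); WM=2
i=5 t=9 v=4: → [9,11),[8,10); WM=2
i=6 t=11 v=9: → [11,13),[10,12); WM=2
i=7 t=13 v=3: → [13,15),[12,14); WM=11; [1,3) fires=3 [3,5) fires=3 [4,6) fires=3 [8,10) fires=4 [9,11) fires=4
i=8 t=13 v=4: → [13,15),[12,14); WM=11
i=9 t=5 v=9: DROP (t<11-3); WM=11
i=10 t=14 v=6: → [14,16),[13,15); WM=11
i=11 t=14 v=9: → [14,16),[13,15); WM=12; [10,12) fires=9
i=12 t=15 v=2: → [15,17),[14,16); WM=12
i=13 t=16 v=4: → [16,18),[15,17); WM=12
i=14 t=18 v=1: → [18,20),[17,19); WM=12
i=15 t=16 v=1: → [16,18),[15,17); WM=16; [11,13) fires=9 [12,14) fires=4 [13,15) fires=9 [14,16) fires=9
i=16 t=18 v=9: → [18,20),[17,19); WM=16
i=17 t=19 v=6: → [19,21),[18,20); WM=16
i=18 t=20 v=1: → [20,22),[19,21); WM=16
i=19 t=20 v=5: → [20,22),[19,21); WM=18; [15,17) fires=4 [16,18) fires=4
i=20 t=21 v=1: → [21,23),[20,22); WM=18
i=21 t=22 v=3: → [22,24),[21,23); WM=18

[0,2)=4 [1,3)=3 [3,5)=3 [4,6)=3 [8,10)=4 [9,11)=4 [10,12)=9 [11,13)=9 [12,14)=4 [13,15)=9 [14,16)=9 [15,17)=4 [16,18)=4 [17,19)=9 [18,20)=9 [19,21)=6 [20,22)=5 [21,23)=3 [22,24)=3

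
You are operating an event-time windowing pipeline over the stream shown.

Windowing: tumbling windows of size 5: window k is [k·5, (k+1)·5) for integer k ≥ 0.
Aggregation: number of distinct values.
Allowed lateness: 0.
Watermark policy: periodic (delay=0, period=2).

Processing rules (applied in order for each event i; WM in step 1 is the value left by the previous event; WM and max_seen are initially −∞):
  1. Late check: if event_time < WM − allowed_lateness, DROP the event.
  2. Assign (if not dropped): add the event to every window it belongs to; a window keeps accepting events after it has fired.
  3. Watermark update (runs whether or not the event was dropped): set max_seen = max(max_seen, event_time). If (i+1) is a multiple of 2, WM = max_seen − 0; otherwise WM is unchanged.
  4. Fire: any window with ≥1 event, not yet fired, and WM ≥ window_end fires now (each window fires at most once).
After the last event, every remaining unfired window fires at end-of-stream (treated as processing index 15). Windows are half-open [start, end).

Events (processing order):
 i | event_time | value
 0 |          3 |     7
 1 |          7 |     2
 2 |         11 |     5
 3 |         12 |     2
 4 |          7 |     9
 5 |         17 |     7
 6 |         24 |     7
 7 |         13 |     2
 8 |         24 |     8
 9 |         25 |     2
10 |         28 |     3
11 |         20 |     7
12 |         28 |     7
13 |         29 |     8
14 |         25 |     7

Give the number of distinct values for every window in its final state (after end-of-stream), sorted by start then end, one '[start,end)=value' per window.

[0,5)=1 [5,10)=1 [10,15)=2 [15,20)=1 [20,25)=2 [25,30)=4

i=0 t=3 v=7: → [0,5); WM=−∞
i=1 t=7 v=2: → [5,10); WM=7; [0,5) fires=1
i=2 t=11 v=5: → [10,15); WM=7
i=3 t=12 v=2: → [10,15); WM=12; [5,10) fires=1
i=4 t=7 v=9: DROP (t<12-0); WM=12
i=5 t=17 v=7: → [15,20); WM=17; [10,15) fires=2
i=6 t=24 v=7: → [20,25); WM=17
i=7 t=13 v=2: DROP (t<17-0); WM=24; [15,20) fires=1
i=8 t=24 v=8: → [20,25); WM=24
i=9 t=25 v=2: → [25,30); WM=25; [20,25) fires=2
i=10 t=28 v=3: → [25,30); WM=25
i=11 t=20 v=7: DROP (t<25-0); WM=28
i=12 t=28 v=7: → [25,30); WM=28
i=13 t=29 v=8: → [25,30); WM=29
i=14 t=25 v=7: DROP (t<29-0); WM=29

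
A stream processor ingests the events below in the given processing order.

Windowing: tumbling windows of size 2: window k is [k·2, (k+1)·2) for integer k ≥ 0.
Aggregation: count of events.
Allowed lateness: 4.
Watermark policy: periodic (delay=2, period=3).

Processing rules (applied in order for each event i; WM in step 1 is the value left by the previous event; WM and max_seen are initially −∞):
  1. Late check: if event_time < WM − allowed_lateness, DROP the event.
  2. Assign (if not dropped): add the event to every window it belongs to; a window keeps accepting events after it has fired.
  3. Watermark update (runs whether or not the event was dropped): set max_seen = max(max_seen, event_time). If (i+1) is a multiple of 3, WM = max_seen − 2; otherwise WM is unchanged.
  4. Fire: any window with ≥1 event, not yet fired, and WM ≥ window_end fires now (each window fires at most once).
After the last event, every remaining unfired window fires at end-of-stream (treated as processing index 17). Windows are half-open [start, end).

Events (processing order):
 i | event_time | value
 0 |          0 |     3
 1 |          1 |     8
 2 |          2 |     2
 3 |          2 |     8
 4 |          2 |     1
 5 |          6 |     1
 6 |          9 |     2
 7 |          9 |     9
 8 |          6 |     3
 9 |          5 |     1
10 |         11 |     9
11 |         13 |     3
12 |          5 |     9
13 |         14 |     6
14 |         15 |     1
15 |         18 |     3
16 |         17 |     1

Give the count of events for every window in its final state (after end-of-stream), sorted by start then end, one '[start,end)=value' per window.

i=0 t=0 v=3: → [0,2); WM=−∞
i=1 t=1 v=8: → [0,2); WM=−∞
i=2 t=2 v=2: → [2,4); WM=0
i=3 t=2 v=8: → [2,4); WM=0
i=4 t=2 v=1: → [2,4); WM=0
i=5 t=6 v=1: → [6,8); WM=4; [0,2) fires=2 [2,4) fires=3
i=6 t=9 v=2: → [8,10); WM=4
i=7 t=9 v=9: → [8,10); WM=4
i=8 t=6 v=3: → [6,8); WM=7
i=9 t=5 v=1: → [4,6); WM=7; [4,6) fires=1
i=10 t=11 v=9: → [10,12); WM=7
i=11 t=13 v=3: → [12,14); WM=11; [6,8) fires=2 [8,10) fires=2
i=12 t=5 v=9: DROP (t<11-4); WM=11
i=13 t=14 v=6: → [14,16); WM=11
i=14 t=15 v=1: → [14,16); WM=13; [10,12) fires=1
i=15 t=18 v=3: → [18,20); WM=13
i=16 t=17 v=1: → [16,18); WM=13

[0,2)=2 [2,4)=3 [4,6)=1 [6,8)=2 [8,10)=2 [10,12)=1 [12,14)=1 [14,16)=2 [16,18)=1 [18,20)=1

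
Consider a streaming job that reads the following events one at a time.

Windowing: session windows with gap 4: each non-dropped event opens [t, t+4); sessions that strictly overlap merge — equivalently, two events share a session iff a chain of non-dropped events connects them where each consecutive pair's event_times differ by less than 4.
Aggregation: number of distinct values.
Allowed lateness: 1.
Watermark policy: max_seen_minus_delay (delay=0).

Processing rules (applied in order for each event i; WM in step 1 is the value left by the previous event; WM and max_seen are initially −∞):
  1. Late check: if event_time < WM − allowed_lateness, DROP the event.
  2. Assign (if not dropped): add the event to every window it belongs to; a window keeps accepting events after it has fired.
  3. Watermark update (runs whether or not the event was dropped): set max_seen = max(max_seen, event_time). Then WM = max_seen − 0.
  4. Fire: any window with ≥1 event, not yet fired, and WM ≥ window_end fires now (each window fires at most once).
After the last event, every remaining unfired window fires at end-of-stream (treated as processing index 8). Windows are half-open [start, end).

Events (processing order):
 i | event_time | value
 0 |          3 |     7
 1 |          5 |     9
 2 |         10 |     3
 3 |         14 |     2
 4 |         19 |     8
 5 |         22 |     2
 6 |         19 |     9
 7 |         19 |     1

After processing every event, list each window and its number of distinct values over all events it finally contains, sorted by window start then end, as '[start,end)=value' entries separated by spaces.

i=0 t=3 v=7: → [3,7); WM=3
i=1 t=5 v=9: → [3,9); WM=5
i=2 t=10 v=3: → [10,14); WM=10
i=3 t=14 v=2: → [14,18); WM=14
i=4 t=19 v=8: → [19,23); WM=19
i=5 t=22 v=2: → [19,26); WM=22
i=6 t=19 v=9: DROP (t<22-1); WM=22
i=7 t=19 v=1: DROP (t<22-1); WM=22

[3,9)=2 [10,14)=1 [14,18)=1 [19,26)=2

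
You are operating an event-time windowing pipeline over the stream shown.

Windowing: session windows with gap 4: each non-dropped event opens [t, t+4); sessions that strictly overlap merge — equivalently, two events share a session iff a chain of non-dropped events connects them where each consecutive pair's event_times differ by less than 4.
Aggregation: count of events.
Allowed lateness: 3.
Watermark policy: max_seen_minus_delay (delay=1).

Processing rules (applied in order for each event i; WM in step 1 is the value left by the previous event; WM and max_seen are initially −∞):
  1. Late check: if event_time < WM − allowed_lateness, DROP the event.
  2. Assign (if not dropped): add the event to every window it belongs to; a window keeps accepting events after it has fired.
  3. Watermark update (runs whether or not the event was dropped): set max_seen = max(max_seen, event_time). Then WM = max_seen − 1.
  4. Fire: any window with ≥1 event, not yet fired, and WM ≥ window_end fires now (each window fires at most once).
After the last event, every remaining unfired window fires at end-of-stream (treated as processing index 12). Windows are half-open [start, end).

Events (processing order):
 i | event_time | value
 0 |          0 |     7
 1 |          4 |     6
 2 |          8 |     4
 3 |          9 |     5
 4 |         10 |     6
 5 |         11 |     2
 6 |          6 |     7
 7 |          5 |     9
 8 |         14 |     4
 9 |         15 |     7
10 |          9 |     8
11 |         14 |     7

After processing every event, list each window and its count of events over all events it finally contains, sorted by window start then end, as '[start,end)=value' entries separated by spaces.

[0,4)=1 [4,8)=1 [8,19)=7

i=0 t=0 v=7: → [0,4); WM=-1
i=1 t=4 v=6: → [4,8); WM=3
i=2 t=8 v=4: → [8,12); WM=7
i=3 t=9 v=5: → [8,13); WM=8
i=4 t=10 v=6: → [8,14); WM=9
i=5 t=11 v=2: → [8,15); WM=10
i=6 t=6 v=7: DROP (t<10-3); WM=10
i=7 t=5 v=9: DROP (t<10-3); WM=10
i=8 t=14 v=4: → [8,18); WM=13
i=9 t=15 v=7: → [8,19); WM=14
i=10 t=9 v=8: DROP (t<14-3); WM=14
i=11 t=14 v=7: → [8,19); WM=14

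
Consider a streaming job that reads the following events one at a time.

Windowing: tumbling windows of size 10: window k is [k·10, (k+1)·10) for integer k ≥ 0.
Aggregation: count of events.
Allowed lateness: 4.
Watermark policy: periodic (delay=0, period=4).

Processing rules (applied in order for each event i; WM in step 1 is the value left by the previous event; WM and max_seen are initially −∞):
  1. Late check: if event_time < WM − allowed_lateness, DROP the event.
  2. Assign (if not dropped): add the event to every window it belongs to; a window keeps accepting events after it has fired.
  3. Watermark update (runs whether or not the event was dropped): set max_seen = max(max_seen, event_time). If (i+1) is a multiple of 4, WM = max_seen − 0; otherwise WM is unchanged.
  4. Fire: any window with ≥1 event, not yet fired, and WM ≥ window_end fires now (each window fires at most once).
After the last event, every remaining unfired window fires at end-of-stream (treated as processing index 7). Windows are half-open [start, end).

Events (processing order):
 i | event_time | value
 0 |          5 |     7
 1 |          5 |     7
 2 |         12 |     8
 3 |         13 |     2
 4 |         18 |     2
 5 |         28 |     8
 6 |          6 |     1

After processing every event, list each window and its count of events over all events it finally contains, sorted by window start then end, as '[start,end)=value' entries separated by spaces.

i=0 t=5 v=7: → [0,10); WM=−∞
i=1 t=5 v=7: → [0,10); WM=−∞
i=2 t=12 v=8: → [10,20); WM=−∞
i=3 t=13 v=2: → [10,20); WM=13; [0,10) fires=2
i=4 t=18 v=2: → [10,20); WM=13
i=5 t=28 v=8: → [20,30); WM=13
i=6 t=6 v=1: DROP (t<13-4); WM=13

[0,10)=2 [10,20)=3 [20,30)=1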